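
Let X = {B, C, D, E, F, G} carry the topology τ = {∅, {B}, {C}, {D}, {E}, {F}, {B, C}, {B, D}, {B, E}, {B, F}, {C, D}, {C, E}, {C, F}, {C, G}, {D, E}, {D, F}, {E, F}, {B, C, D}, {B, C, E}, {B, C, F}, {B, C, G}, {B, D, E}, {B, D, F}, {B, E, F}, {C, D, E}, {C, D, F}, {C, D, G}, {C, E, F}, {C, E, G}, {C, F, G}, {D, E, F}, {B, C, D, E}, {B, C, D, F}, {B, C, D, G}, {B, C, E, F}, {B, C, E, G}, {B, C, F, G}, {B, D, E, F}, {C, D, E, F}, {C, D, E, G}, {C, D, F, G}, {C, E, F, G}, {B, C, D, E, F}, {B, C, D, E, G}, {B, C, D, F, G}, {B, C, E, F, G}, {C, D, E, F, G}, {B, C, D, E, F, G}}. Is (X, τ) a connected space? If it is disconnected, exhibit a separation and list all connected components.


(X, τ) is disconnected; components = [{B}, {D}, {E}, {F}, {C, G}].

Find clopen sets (U ∈ τ with X ∖ U ∈ τ):
  U = ∅, X ∖ U = {B, C, D, E, F, G} — both open, so U is clopen.
  U = {B}, X ∖ U = {C, D, E, F, G} — both open, so U is clopen.
  U = {D}, X ∖ U = {B, C, E, F, G} — both open, so U is clopen.
  U = {E}, X ∖ U = {B, C, D, F, G} — both open, so U is clopen.
  U = {F}, X ∖ U = {B, C, D, E, G} — both open, so U is clopen.
  U = {B, D}, X ∖ U = {C, E, F, G} — both open, so U is clopen.
  U = {B, E}, X ∖ U = {C, D, F, G} — both open, so U is clopen.
  U = {B, F}, X ∖ U = {C, D, E, G} — both open, so U is clopen.
  U = {C, G}, X ∖ U = {B, D, E, F} — both open, so U is clopen.
  U = {D, E}, X ∖ U = {B, C, F, G} — both open, so U is clopen.
  U = {D, F}, X ∖ U = {B, C, E, G} — both open, so U is clopen.
  U = {E, F}, X ∖ U = {B, C, D, G} — both open, so U is clopen.
  U = {B, C, G}, X ∖ U = {D, E, F} — both open, so U is clopen.
  U = {B, D, E}, X ∖ U = {C, F, G} — both open, so U is clopen.
  U = {B, D, F}, X ∖ U = {C, E, G} — both open, so U is clopen.
  U = {B, E, F}, X ∖ U = {C, D, G} — both open, so U is clopen.
  U = {C, D, G}, X ∖ U = {B, E, F} — both open, so U is clopen.
  U = {C, E, G}, X ∖ U = {B, D, F} — both open, so U is clopen.
  U = {C, F, G}, X ∖ U = {B, D, E} — both open, so U is clopen.
  U = {D, E, F}, X ∖ U = {B, C, G} — both open, so U is clopen.
  U = {B, C, D, G}, X ∖ U = {E, F} — both open, so U is clopen.
  U = {B, C, E, G}, X ∖ U = {D, F} — both open, so U is clopen.
  U = {B, C, F, G}, X ∖ U = {D, E} — both open, so U is clopen.
  U = {B, D, E, F}, X ∖ U = {C, G} — both open, so U is clopen.
  U = {C, D, E, G}, X ∖ U = {B, F} — both open, so U is clopen.
  U = {C, D, F, G}, X ∖ U = {B, E} — both open, so U is clopen.
  U = {C, E, F, G}, X ∖ U = {B, D} — both open, so U is clopen.
  U = {B, C, D, E, G}, X ∖ U = {F} — both open, so U is clopen.
  U = {B, C, D, F, G}, X ∖ U = {E} — both open, so U is clopen.
  U = {B, C, E, F, G}, X ∖ U = {D} — both open, so U is clopen.
  U = {C, D, E, F, G}, X ∖ U = {B} — both open, so U is clopen.
  U = {B, C, D, E, F, G}, X ∖ U = ∅ — both open, so U is clopen.
Nontrivial clopen(s) exist: e.g. {D}. So (X, τ) is disconnected.
Compute connected components by grouping points that agree on all clopens:
  component: {B}
  component: {D}
  component: {E}
  component: {F}
  component: {C, G}


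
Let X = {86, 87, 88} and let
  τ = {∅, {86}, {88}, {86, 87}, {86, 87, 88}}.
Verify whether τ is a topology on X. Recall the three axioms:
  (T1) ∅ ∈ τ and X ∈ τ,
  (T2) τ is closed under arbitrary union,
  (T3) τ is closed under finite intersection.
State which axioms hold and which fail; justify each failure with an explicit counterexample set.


τ is NOT a topology on X.

Axiom (T1): ∅ ∈ τ? Yes; X ∈ τ? Yes.
Axiom (T2/T3): check pairwise unions and intersections of members of τ.
Counterexample for (T2): {86} ∪ {88} = {86, 88} ∉ τ. Therefore τ is NOT a topology.


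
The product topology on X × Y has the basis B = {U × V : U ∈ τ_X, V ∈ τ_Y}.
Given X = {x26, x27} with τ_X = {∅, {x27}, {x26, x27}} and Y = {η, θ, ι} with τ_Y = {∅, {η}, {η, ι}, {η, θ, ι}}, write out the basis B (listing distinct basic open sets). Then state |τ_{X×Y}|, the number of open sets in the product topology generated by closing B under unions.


Basis B = {∅ × ∅, {x27} × {η}, {x26, x27} × {η}, {x27} × {η, ι}, {x27} × {η, θ, ι}, {x26, x27} × {η, ι}, {x26, x27} × {η, θ, ι}}; |τ_{X×Y}| = 10.

Enumerate products U × V with U ∈ τ_X, V ∈ τ_Y (deduplicated):
  ∅ × ∅ = {} (∅)
  {x27} × {η} = {(x27,η)}
  {x26, x27} × {η} = {(x26,η), (x27,η)}
  {x27} × {η, ι} = {(x27,η), (x27,ι)}
  {x27} × {η, θ, ι} = {(x27,η), (x27,θ), (x27,ι)}
  {x26, x27} × {η, ι} = {(x26,η), (x26,ι), (x27,η), (x27,ι)}
  {x26, x27} × {η, θ, ι} = {(x26,η), (x26,θ), (x26,ι), (x27,η), (x27,θ), (x27,ι)}
These 7 distinct sets form the basis B.
Close under arbitrary unions to get τ_{X×Y}; counting gives |τ_{X×Y}| = 10.


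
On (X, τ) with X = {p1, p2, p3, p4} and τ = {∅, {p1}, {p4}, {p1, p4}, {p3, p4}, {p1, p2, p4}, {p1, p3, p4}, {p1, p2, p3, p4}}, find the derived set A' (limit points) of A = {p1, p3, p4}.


A' = {p2, p3}

For each x ∈ X, list the open sets U ∈ τ with x ∈ U, then check whether U ∩ (A ∖ {x}) ≠ ∅ for every such U.
  x = p1: open {p1} ∋ x has {p1} ∩ (A ∖ {p1}) = ∅, so x is NOT a limit point.
  x = p2: opens ∋ x are {p1, p2, p4}, {p1, p2, p3, p4}; each meets A ∖ {p2}, so x IS a limit point.
  x = p3: opens ∋ x are {p3, p4}, {p1, p3, p4}, {p1, p2, p3, p4}; each meets A ∖ {p3}, so x IS a limit point.
  x = p4: open {p4} ∋ x has {p4} ∩ (A ∖ {p4}) = ∅, so x is NOT a limit point.
Collecting: A' = {p2, p3}.


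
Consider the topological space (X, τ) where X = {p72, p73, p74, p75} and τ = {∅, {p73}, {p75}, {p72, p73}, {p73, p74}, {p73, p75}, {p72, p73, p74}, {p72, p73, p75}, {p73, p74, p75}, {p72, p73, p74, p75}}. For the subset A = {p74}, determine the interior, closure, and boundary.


int(A) = ∅, cl(A) = {p74}, ∂A = {p74}.

Closed sets in (X, τ) are complements of opens:
  closed(X, τ) = {∅, {p72}, {p74}, {p75}, {p72, p74}, {p72, p75}, {p74, p75}, {p72, p73, p74}, {p72, p74, p75}, {p72, p73, p74, p75}}.
int(A) = ⋃ {U ∈ τ : U ⊆ A}. Opens contained in A: ∅.
Taking the union of these: int(A) = ∅.
cl(A) = ⋂ {C closed : A ⊆ C}. Closed sets containing A: {p74}, {p72, p74}, {p74, p75}, {p72, p73, p74}, {p72, p74, p75}, {p72, p73, p74, p75}.
Intersecting these: cl(A) = {p74}.
∂A = cl(A) ∖ int(A) = {p74} ∖ ∅ = {p74}.


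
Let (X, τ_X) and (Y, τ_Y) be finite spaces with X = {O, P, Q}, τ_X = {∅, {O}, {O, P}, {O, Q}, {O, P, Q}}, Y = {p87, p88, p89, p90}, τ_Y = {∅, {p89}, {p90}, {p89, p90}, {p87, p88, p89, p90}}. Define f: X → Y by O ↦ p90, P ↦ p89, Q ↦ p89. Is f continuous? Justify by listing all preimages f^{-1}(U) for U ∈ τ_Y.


f is NOT continuous.

Compute f^{-1}(U) for each U ∈ τ_Y:
  U = ∅: f^{-1}(U) = ∅ ∈ τ_X ✓.
  U = {p89}: f^{-1}(U) = {P, Q} ∉ τ_X ✗.
  U = {p90}: f^{-1}(U) = {O} ∈ τ_X ✓.
  U = {p89, p90}: f^{-1}(U) = {O, P, Q} ∈ τ_X ✓.
  U = {p87, p88, p89, p90}: f^{-1}(U) = {O, P, Q} ∈ τ_X ✓.
Found U = {p89} with f^{-1}(U) = {P, Q} not in τ_X. Therefore f is NOT continuous.


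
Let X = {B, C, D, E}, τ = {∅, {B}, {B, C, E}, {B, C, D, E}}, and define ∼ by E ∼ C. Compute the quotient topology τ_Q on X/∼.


X/∼ = {[B], [C=E], [D]}; |τ_Q| = 4.

Equivalence classes: [B], [C=E], [D].
Quotient map π: X → X/∼ sends B ↦ [B], C ↦ [C=E], D ↦ [D], E ↦ [C=E].
For each subset V ⊆ X/∼, compute π^{-1}(V) ⊆ X and check whether π^{-1}(V) ∈ τ. V is open in τ_Q iff π^{-1}(V) ∈ τ.
  V = {}: π^{-1}(V) = ∅ ∈ τ ✓.
  V = {[B]}: π^{-1}(V) = {B} ∈ τ ✓.
  V = {[C=E]}: π^{-1}(V) = {C, E} ∉ τ ✗.
  V = {[B], [C=E]}: π^{-1}(V) = {B, C, E} ∈ τ ✓.
  V = {[D]}: π^{-1}(V) = {D} ∉ τ ✗.
  V = {[B], [D]}: π^{-1}(V) = {B, D} ∉ τ ✗.
  V = {[C=E], [D]}: π^{-1}(V) = {C, D, E} ∉ τ ✗.
  V = {[B], [C=E], [D]}: π^{-1}(V) = {B, C, D, E} ∈ τ ✓.
Open sets in the quotient: τ_Q = {{}, {[B]}, {[B], [C=E]}, {[B], [C=E], [D]}} (4 elements).


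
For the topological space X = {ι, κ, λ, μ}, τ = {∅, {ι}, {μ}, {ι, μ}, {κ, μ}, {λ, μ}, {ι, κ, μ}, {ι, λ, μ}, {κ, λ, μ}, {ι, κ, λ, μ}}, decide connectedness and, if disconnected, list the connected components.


(X, τ) is disconnected; components = [{ι}, {κ, λ, μ}].

Find clopen sets (U ∈ τ with X ∖ U ∈ τ):
  U = ∅, X ∖ U = {ι, κ, λ, μ} — both open, so U is clopen.
  U = {ι}, X ∖ U = {κ, λ, μ} — both open, so U is clopen.
  U = {κ, λ, μ}, X ∖ U = {ι} — both open, so U is clopen.
  U = {ι, κ, λ, μ}, X ∖ U = ∅ — both open, so U is clopen.
Nontrivial clopen(s) exist: e.g. {κ, λ, μ}. So (X, τ) is disconnected.
Compute connected components by grouping points that agree on all clopens:
  component: {ι}
  component: {κ, λ, μ}


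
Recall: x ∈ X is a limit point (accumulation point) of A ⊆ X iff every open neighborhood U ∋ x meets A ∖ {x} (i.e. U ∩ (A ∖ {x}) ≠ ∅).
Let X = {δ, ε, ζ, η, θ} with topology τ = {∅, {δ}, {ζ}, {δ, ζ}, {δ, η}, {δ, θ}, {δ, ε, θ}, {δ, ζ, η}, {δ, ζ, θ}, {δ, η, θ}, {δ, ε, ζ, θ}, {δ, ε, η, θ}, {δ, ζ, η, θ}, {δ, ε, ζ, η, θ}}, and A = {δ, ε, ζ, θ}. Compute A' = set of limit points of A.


A' = {ε, η, θ}

For each x ∈ X, list the open sets U ∈ τ with x ∈ U, then check whether U ∩ (A ∖ {x}) ≠ ∅ for every such U.
  x = δ: open {δ} ∋ x has {δ} ∩ (A ∖ {δ}) = ∅, so x is NOT a limit point.
  x = ε: opens ∋ x are {δ, ε, θ}, {δ, ε, ζ, θ}, {δ, ε, η, θ}, {δ, ε, ζ, η, θ}; each meets A ∖ {ε}, so x IS a limit point.
  x = ζ: open {ζ} ∋ x has {ζ} ∩ (A ∖ {ζ}) = ∅, so x is NOT a limit point.
  x = η: opens ∋ x are {δ, η}, {δ, ζ, η}, {δ, η, θ}, {δ, ε, η, θ}, {δ, ζ, η, θ}, {δ, ε, ζ, η, θ}; each meets A ∖ {η}, so x IS a limit point.
  x = θ: opens ∋ x are {δ, θ}, {δ, ε, θ}, {δ, ζ, θ}, {δ, η, θ}, {δ, ε, ζ, θ}, {δ, ε, η, θ}, {δ, ζ, η, θ}, {δ, ε, ζ, η, θ}; each meets A ∖ {θ}, so x IS a limit point.
Collecting: A' = {ε, η, θ}.


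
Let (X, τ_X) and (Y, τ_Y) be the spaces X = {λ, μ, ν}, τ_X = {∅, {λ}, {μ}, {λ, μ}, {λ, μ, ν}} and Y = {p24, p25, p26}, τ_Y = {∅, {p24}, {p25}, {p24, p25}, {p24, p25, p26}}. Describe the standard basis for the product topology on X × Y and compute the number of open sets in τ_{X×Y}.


Basis B = {∅ × ∅, {λ} × {p24}, {λ} × {p25}, {μ} × {p24}, {μ} × {p25}, {λ} × {p24, p25}, {λ, μ} × {p24}, {λ, μ} × {p25}, {μ} × {p24, p25}, {λ} × {p24, p25, p26}, {λ, μ, ν} × {p24}, {λ, μ, ν} × {p25}, {μ} × {p24, p25, p26}, {λ, μ} × {p24, p25}, {λ, μ} × {p24, p25, p26}, {λ, μ, ν} × {p24, p25}, {λ, μ, ν} × {p24, p25, p26}}; |τ_{X×Y}| = 48.

Enumerate products U × V with U ∈ τ_X, V ∈ τ_Y (deduplicated):
  ∅ × ∅ = {} (∅)
  {λ} × {p24} = {(λ,p24)}
  {λ} × {p25} = {(λ,p25)}
  {μ} × {p24} = {(μ,p24)}
  {μ} × {p25} = {(μ,p25)}
  {λ} × {p24, p25} = {(λ,p24), (λ,p25)}
  {λ, μ} × {p24} = {(λ,p24), (μ,p24)}
  {λ, μ} × {p25} = {(λ,p25), (μ,p25)}
  {μ} × {p24, p25} = {(μ,p24), (μ,p25)}
  {λ} × {p24, p25, p26} = {(λ,p24), (λ,p25), (λ,p26)}
  {λ, μ, ν} × {p24} = {(λ,p24), (μ,p24), (ν,p24)}
  {λ, μ, ν} × {p25} = {(λ,p25), (μ,p25), (ν,p25)}
  {μ} × {p24, p25, p26} = {(μ,p24), (μ,p25), (μ,p26)}
  {λ, μ} × {p24, p25} = {(λ,p24), (λ,p25), (μ,p24), (μ,p25)}
  {λ, μ} × {p24, p25, p26} = {(λ,p24), (λ,p25), (λ,p26), (μ,p24), (μ,p25), (μ,p26)}
  {λ, μ, ν} × {p24, p25} = {(λ,p24), (λ,p25), (μ,p24), (μ,p25), (ν,p24), (ν,p25)}
  {λ, μ, ν} × {p24, p25, p26} = {(λ,p24), (λ,p25), (λ,p26), (μ,p24), (μ,p25), (μ,p26), (ν,p24), (ν,p25), (ν,p26)}
These 17 distinct sets form the basis B.
Close under arbitrary unions to get τ_{X×Y}; counting gives |τ_{X×Y}| = 48.


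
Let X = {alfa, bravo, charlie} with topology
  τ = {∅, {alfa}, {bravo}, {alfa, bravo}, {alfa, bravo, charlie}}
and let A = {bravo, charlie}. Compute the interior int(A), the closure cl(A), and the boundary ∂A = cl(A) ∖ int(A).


int(A) = {bravo}, cl(A) = {bravo, charlie}, ∂A = {charlie}.

Closed sets in (X, τ) are complements of opens:
  closed(X, τ) = {∅, {charlie}, {alfa, charlie}, {bravo, charlie}, {alfa, bravo, charlie}}.
int(A) = ⋃ {U ∈ τ : U ⊆ A}. Opens contained in A: ∅, {bravo}.
Taking the union of these: int(A) = {bravo}.
cl(A) = ⋂ {C closed : A ⊆ C}. Closed sets containing A: {bravo, charlie}, {alfa, bravo, charlie}.
Intersecting these: cl(A) = {bravo, charlie}.
∂A = cl(A) ∖ int(A) = {bravo, charlie} ∖ {bravo} = {charlie}.


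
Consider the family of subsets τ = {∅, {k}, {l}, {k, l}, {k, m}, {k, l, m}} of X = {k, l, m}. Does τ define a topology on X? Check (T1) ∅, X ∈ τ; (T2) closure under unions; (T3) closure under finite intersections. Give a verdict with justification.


τ IS a topology on X.

Axiom (T1): ∅ ∈ τ? Yes; X ∈ τ? Yes.
Axiom (T2/T3): check pairwise unions and intersections of members of τ.
All pairwise intersections and unions checked — each lies in τ. Therefore τ satisfies (T1), (T2), (T3): it IS a topology on X.


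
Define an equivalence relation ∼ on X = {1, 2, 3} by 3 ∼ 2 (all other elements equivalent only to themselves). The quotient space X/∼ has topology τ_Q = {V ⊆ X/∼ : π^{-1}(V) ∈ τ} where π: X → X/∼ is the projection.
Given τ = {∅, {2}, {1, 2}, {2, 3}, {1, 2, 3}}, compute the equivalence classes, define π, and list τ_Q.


X/∼ = {[1], [2=3]}; |τ_Q| = 3.

Equivalence classes: [1], [2=3].
Quotient map π: X → X/∼ sends 1 ↦ [1], 2 ↦ [2=3], 3 ↦ [2=3].
For each subset V ⊆ X/∼, compute π^{-1}(V) ⊆ X and check whether π^{-1}(V) ∈ τ. V is open in τ_Q iff π^{-1}(V) ∈ τ.
  V = {}: π^{-1}(V) = ∅ ∈ τ ✓.
  V = {[1]}: π^{-1}(V) = {1} ∉ τ ✗.
  V = {[2=3]}: π^{-1}(V) = {2, 3} ∈ τ ✓.
  V = {[1], [2=3]}: π^{-1}(V) = {1, 2, 3} ∈ τ ✓.
Open sets in the quotient: τ_Q = {{}, {[2=3]}, {[1], [2=3]}} (3 elements).


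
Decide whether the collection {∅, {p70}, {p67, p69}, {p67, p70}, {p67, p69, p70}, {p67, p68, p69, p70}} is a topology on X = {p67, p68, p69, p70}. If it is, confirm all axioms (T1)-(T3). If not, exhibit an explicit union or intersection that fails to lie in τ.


τ is NOT a topology on X.

Axiom (T1): ∅ ∈ τ? Yes; X ∈ τ? Yes.
Axiom (T2/T3): check pairwise unions and intersections of members of τ.
Counterexample for (T3): {p67, p69} ∩ {p67, p70} = {p67} ∉ τ. Therefore τ is NOT a topology.


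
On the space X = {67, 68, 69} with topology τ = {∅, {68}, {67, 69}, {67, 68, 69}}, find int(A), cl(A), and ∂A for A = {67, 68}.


int(A) = {68}, cl(A) = {67, 68, 69}, ∂A = {67, 69}.

Closed sets in (X, τ) are complements of opens:
  closed(X, τ) = {∅, {68}, {67, 69}, {67, 68, 69}}.
int(A) = ⋃ {U ∈ τ : U ⊆ A}. Opens contained in A: ∅, {68}.
Taking the union of these: int(A) = {68}.
cl(A) = ⋂ {C closed : A ⊆ C}. Closed sets containing A: {67, 68, 69}.
Intersecting these: cl(A) = {67, 68, 69}.
∂A = cl(A) ∖ int(A) = {67, 68, 69} ∖ {68} = {67, 69}.


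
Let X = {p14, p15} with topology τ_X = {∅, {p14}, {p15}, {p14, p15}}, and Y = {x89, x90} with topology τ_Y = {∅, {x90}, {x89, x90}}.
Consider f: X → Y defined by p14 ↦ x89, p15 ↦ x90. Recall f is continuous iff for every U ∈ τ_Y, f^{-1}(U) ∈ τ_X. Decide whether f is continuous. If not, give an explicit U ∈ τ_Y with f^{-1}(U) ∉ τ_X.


f IS continuous.

Compute f^{-1}(U) for each U ∈ τ_Y:
  U = ∅: f^{-1}(U) = ∅ ∈ τ_X ✓.
  U = {x90}: f^{-1}(U) = {p15} ∈ τ_X ✓.
  U = {x89, x90}: f^{-1}(U) = {p14, p15} ∈ τ_X ✓.
Every preimage lies in τ_X, so f IS continuous.


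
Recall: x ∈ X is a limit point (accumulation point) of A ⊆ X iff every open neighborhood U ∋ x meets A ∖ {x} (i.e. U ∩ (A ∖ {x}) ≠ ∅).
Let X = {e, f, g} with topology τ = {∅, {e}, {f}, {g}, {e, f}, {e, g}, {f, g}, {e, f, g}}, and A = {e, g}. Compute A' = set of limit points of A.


A' = ∅

For each x ∈ X, list the open sets U ∈ τ with x ∈ U, then check whether U ∩ (A ∖ {x}) ≠ ∅ for every such U.
  x = e: open {e} ∋ x has {e} ∩ (A ∖ {e}) = ∅, so x is NOT a limit point.
  x = f: open {f} ∋ x has {f} ∩ (A ∖ {f}) = ∅, so x is NOT a limit point.
  x = g: open {g} ∋ x has {g} ∩ (A ∖ {g}) = ∅, so x is NOT a limit point.
Collecting: A' = ∅.


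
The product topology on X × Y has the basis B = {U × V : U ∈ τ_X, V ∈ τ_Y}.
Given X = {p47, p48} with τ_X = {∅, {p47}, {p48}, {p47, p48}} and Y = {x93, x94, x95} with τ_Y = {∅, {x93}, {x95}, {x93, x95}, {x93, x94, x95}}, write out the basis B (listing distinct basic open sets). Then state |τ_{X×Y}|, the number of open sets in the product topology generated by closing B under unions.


Basis B = {∅ × ∅, {p47} × {x93}, {p47} × {x95}, {p48} × {x93}, {p48} × {x95}, {p47} × {x93, x95}, {p47, p48} × {x93}, {p47, p48} × {x95}, {p48} × {x93, x95}, {p47} × {x93, x94, x95}, {p48} × {x93, x94, x95}, {p47, p48} × {x93, x95}, {p47, p48} × {x93, x94, x95}}; |τ_{X×Y}| = 25.

Enumerate products U × V with U ∈ τ_X, V ∈ τ_Y (deduplicated):
  ∅ × ∅ = {} (∅)
  {p47} × {x93} = {(p47,x93)}
  {p47} × {x95} = {(p47,x95)}
  {p48} × {x93} = {(p48,x93)}
  {p48} × {x95} = {(p48,x95)}
  {p47} × {x93, x95} = {(p47,x93), (p47,x95)}
  {p47, p48} × {x93} = {(p47,x93), (p48,x93)}
  {p47, p48} × {x95} = {(p47,x95), (p48,x95)}
  {p48} × {x93, x95} = {(p48,x93), (p48,x95)}
  {p47} × {x93, x94, x95} = {(p47,x93), (p47,x94), (p47,x95)}
  {p48} × {x93, x94, x95} = {(p48,x93), (p48,x94), (p48,x95)}
  {p47, p48} × {x93, x95} = {(p47,x93), (p47,x95), (p48,x93), (p48,x95)}
  {p47, p48} × {x93, x94, x95} = {(p47,x93), (p47,x94), (p47,x95), (p48,x93), (p48,x94), (p48,x95)}
These 13 distinct sets form the basis B.
Close under arbitrary unions to get τ_{X×Y}; counting gives |τ_{X×Y}| = 25.


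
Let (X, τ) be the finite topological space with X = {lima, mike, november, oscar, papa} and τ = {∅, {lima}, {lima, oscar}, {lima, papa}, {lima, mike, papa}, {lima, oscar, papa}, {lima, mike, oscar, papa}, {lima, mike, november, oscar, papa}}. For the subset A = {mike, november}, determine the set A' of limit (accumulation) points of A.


A' = {november}

For each x ∈ X, list the open sets U ∈ τ with x ∈ U, then check whether U ∩ (A ∖ {x}) ≠ ∅ for every such U.
  x = lima: open {lima} ∋ x has {lima} ∩ (A ∖ {lima}) = ∅, so x is NOT a limit point.
  x = mike: open {lima, mike, papa} ∋ x has {lima, mike, papa} ∩ (A ∖ {mike}) = ∅, so x is NOT a limit point.
  x = november: opens ∋ x are {lima, mike, november, oscar, papa}; each meets A ∖ {november}, so x IS a limit point.
  x = oscar: open {lima, oscar} ∋ x has {lima, oscar} ∩ (A ∖ {oscar}) = ∅, so x is NOT a limit point.
  x = papa: open {lima, papa} ∋ x has {lima, papa} ∩ (A ∖ {papa}) = ∅, so x is NOT a limit point.
Collecting: A' = {november}.


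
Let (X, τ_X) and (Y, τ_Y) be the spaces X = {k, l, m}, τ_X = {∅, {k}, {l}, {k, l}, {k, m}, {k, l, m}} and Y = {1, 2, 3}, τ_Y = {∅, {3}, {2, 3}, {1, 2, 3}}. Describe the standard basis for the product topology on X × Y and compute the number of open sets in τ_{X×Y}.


Basis B = {∅ × ∅, {k} × {3}, {l} × {3}, {k} × {2, 3}, {k, l} × {3}, {k, m} × {3}, {l} × {2, 3}, {k} × {1, 2, 3}, {k, l, m} × {3}, {l} × {1, 2, 3}, {k, l} × {2, 3}, {k, m} × {2, 3}, {k, l} × {1, 2, 3}, {k, m} × {1, 2, 3}, {k, l, m} × {2, 3}, {k, l, m} × {1, 2, 3}}; |τ_{X×Y}| = 40.

Enumerate products U × V with U ∈ τ_X, V ∈ τ_Y (deduplicated):
  ∅ × ∅ = {} (∅)
  {k} × {3} = {(k,3)}
  {l} × {3} = {(l,3)}
  {k} × {2, 3} = {(k,2), (k,3)}
  {k, l} × {3} = {(k,3), (l,3)}
  {k, m} × {3} = {(k,3), (m,3)}
  {l} × {2, 3} = {(l,2), (l,3)}
  {k} × {1, 2, 3} = {(k,1), (k,2), (k,3)}
  {k, l, m} × {3} = {(k,3), (l,3), (m,3)}
  {l} × {1, 2, 3} = {(l,1), (l,2), (l,3)}
  {k, l} × {2, 3} = {(k,2), (k,3), (l,2), (l,3)}
  {k, m} × {2, 3} = {(k,2), (k,3), (m,2), (m,3)}
  {k, l} × {1, 2, 3} = {(k,1), (k,2), (k,3), (l,1), (l,2), (l,3)}
  {k, m} × {1, 2, 3} = {(k,1), (k,2), (k,3), (m,1), (m,2), (m,3)}
  {k, l, m} × {2, 3} = {(k,2), (k,3), (l,2), (l,3), (m,2), (m,3)}
  {k, l, m} × {1, 2, 3} = {(k,1), (k,2), (k,3), (l,1), (l,2), (l,3), (m,1), (m,2), (m,3)}
These 16 distinct sets form the basis B.
Close under arbitrary unions to get τ_{X×Y}; counting gives |τ_{X×Y}| = 40.


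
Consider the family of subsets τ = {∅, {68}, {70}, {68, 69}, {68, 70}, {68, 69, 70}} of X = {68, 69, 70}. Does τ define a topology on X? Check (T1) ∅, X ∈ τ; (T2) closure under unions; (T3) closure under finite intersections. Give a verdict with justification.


τ IS a topology on X.

Axiom (T1): ∅ ∈ τ? Yes; X ∈ τ? Yes.
Axiom (T2/T3): check pairwise unions and intersections of members of τ.
All pairwise intersections and unions checked — each lies in τ. Therefore τ satisfies (T1), (T2), (T3): it IS a topology on X.


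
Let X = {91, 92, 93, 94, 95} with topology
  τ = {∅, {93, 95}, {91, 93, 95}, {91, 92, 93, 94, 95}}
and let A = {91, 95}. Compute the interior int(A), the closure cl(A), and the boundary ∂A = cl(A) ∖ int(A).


int(A) = ∅, cl(A) = {91, 92, 93, 94, 95}, ∂A = {91, 92, 93, 94, 95}.

Closed sets in (X, τ) are complements of opens:
  closed(X, τ) = {∅, {92, 94}, {91, 92, 94}, {91, 92, 93, 94, 95}}.
int(A) = ⋃ {U ∈ τ : U ⊆ A}. Opens contained in A: ∅.
Taking the union of these: int(A) = ∅.
cl(A) = ⋂ {C closed : A ⊆ C}. Closed sets containing A: {91, 92, 93, 94, 95}.
Intersecting these: cl(A) = {91, 92, 93, 94, 95}.
∂A = cl(A) ∖ int(A) = {91, 92, 93, 94, 95} ∖ ∅ = {91, 92, 93, 94, 95}.


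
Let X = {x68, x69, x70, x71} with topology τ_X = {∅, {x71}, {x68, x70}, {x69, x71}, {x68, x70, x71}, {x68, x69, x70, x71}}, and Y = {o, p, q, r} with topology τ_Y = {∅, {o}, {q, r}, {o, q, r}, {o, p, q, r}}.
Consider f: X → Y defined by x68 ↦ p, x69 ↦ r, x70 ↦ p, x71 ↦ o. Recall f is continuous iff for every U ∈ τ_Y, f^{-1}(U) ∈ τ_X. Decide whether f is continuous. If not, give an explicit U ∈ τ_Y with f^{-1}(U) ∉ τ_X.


f is NOT continuous.

Compute f^{-1}(U) for each U ∈ τ_Y:
  U = ∅: f^{-1}(U) = ∅ ∈ τ_X ✓.
  U = {o}: f^{-1}(U) = {x71} ∈ τ_X ✓.
  U = {q, r}: f^{-1}(U) = {x69} ∉ τ_X ✗.
  U = {o, q, r}: f^{-1}(U) = {x69, x71} ∈ τ_X ✓.
  U = {o, p, q, r}: f^{-1}(U) = {x68, x69, x70, x71} ∈ τ_X ✓.
Found U = {q, r} with f^{-1}(U) = {x69} not in τ_X. Therefore f is NOT continuous.


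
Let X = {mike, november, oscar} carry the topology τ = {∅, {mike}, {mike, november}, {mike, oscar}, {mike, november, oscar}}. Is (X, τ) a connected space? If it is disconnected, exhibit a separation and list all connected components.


(X, τ) is connected.

Find clopen sets (U ∈ τ with X ∖ U ∈ τ):
  U = ∅, X ∖ U = {mike, november, oscar} — both open, so U is clopen.
  U = {mike, november, oscar}, X ∖ U = ∅ — both open, so U is clopen.
Only trivial clopens (∅ and X) exist, so (X, τ) is connected.
Compute connected components by grouping points that agree on all clopens:
  component: {mike, november, oscar}


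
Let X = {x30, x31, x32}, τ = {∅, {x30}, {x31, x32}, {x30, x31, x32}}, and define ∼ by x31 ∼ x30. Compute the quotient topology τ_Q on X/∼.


X/∼ = {[x30=x31], [x32]}; |τ_Q| = 2.

Equivalence classes: [x30=x31], [x32].
Quotient map π: X → X/∼ sends x30 ↦ [x30=x31], x31 ↦ [x30=x31], x32 ↦ [x32].
For each subset V ⊆ X/∼, compute π^{-1}(V) ⊆ X and check whether π^{-1}(V) ∈ τ. V is open in τ_Q iff π^{-1}(V) ∈ τ.
  V = {}: π^{-1}(V) = ∅ ∈ τ ✓.
  V = {[x30=x31]}: π^{-1}(V) = {x30, x31} ∉ τ ✗.
  V = {[x32]}: π^{-1}(V) = {x32} ∉ τ ✗.
  V = {[x30=x31], [x32]}: π^{-1}(V) = {x30, x31, x32} ∈ τ ✓.
Open sets in the quotient: τ_Q = {{}, {[x30=x31], [x32]}} (2 elements).


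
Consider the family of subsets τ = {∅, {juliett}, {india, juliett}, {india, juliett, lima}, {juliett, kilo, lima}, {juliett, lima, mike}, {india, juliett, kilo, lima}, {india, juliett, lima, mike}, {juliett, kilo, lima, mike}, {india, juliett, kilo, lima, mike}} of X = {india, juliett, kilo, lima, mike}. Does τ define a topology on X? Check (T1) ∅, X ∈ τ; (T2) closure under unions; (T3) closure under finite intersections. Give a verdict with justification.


τ is NOT a topology on X.

Axiom (T1): ∅ ∈ τ? Yes; X ∈ τ? Yes.
Axiom (T2/T3): check pairwise unions and intersections of members of τ.
Counterexample for (T3): {india, juliett, lima} ∩ {juliett, kilo, lima} = {juliett, lima} ∉ τ. Therefore τ is NOT a topology.


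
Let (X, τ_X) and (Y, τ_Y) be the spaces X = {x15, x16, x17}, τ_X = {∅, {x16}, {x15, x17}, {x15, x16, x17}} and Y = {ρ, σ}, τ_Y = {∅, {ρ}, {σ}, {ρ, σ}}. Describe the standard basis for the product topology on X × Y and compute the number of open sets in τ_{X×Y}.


Basis B = {∅ × ∅, {x16} × {ρ}, {x16} × {σ}, {x15, x17} × {ρ}, {x15, x17} × {σ}, {x16} × {ρ, σ}, {x15, x16, x17} × {ρ}, {x15, x16, x17} × {σ}, {x15, x17} × {ρ, σ}, {x15, x16, x17} × {ρ, σ}}; |τ_{X×Y}| = 16.

Enumerate products U × V with U ∈ τ_X, V ∈ τ_Y (deduplicated):
  ∅ × ∅ = {} (∅)
  {x16} × {ρ} = {(x16,ρ)}
  {x16} × {σ} = {(x16,σ)}
  {x15, x17} × {ρ} = {(x15,ρ), (x17,ρ)}
  {x15, x17} × {σ} = {(x15,σ), (x17,σ)}
  {x16} × {ρ, σ} = {(x16,ρ), (x16,σ)}
  {x15, x16, x17} × {ρ} = {(x15,ρ), (x16,ρ), (x17,ρ)}
  {x15, x16, x17} × {σ} = {(x15,σ), (x16,σ), (x17,σ)}
  {x15, x17} × {ρ, σ} = {(x15,ρ), (x15,σ), (x17,ρ), (x17,σ)}
  {x15, x16, x17} × {ρ, σ} = {(x15,ρ), (x15,σ), (x16,ρ), (x16,σ), (x17,ρ), (x17,σ)}
These 10 distinct sets form the basis B.
Close under arbitrary unions to get τ_{X×Y}; counting gives |τ_{X×Y}| = 16.


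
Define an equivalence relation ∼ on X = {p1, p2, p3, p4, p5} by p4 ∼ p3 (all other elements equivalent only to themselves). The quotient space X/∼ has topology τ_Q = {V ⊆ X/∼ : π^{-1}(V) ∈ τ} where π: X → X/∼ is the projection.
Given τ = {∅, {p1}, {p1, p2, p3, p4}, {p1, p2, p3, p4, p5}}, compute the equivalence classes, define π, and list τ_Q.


X/∼ = {[p1], [p2], [p3=p4], [p5]}; |τ_Q| = 4.

Equivalence classes: [p1], [p2], [p3=p4], [p5].
Quotient map π: X → X/∼ sends p1 ↦ [p1], p2 ↦ [p2], p3 ↦ [p3=p4], p4 ↦ [p3=p4], p5 ↦ [p5].
For each subset V ⊆ X/∼, compute π^{-1}(V) ⊆ X and check whether π^{-1}(V) ∈ τ. V is open in τ_Q iff π^{-1}(V) ∈ τ.
  V = {}: π^{-1}(V) = ∅ ∈ τ ✓.
  V = {[p1]}: π^{-1}(V) = {p1} ∈ τ ✓.
  V = {[p2]}: π^{-1}(V) = {p2} ∉ τ ✗.
  V = {[p1], [p2]}: π^{-1}(V) = {p1, p2} ∉ τ ✗.
  V = {[p3=p4]}: π^{-1}(V) = {p3, p4} ∉ τ ✗.
  V = {[p1], [p3=p4]}: π^{-1}(V) = {p1, p3, p4} ∉ τ ✗.
  V = {[p2], [p3=p4]}: π^{-1}(V) = {p2, p3, p4} ∉ τ ✗.
  V = {[p1], [p2], [p3=p4]}: π^{-1}(V) = {p1, p2, p3, p4} ∈ τ ✓.
  V = {[p5]}: π^{-1}(V) = {p5} ∉ τ ✗.
  V = {[p1], [p5]}: π^{-1}(V) = {p1, p5} ∉ τ ✗.
  V = {[p2], [p5]}: π^{-1}(V) = {p2, p5} ∉ τ ✗.
  V = {[p1], [p2], [p5]}: π^{-1}(V) = {p1, p2, p5} ∉ τ ✗.
  V = {[p3=p4], [p5]}: π^{-1}(V) = {p3, p4, p5} ∉ τ ✗.
  V = {[p1], [p3=p4], [p5]}: π^{-1}(V) = {p1, p3, p4, p5} ∉ τ ✗.
  V = {[p2], [p3=p4], [p5]}: π^{-1}(V) = {p2, p3, p4, p5} ∉ τ ✗.
  V = {[p1], [p2], [p3=p4], [p5]}: π^{-1}(V) = {p1, p2, p3, p4, p5} ∈ τ ✓.
Open sets in the quotient: τ_Q = {{}, {[p1]}, {[p1], [p2], [p3=p4]}, {[p1], [p2], [p3=p4], [p5]}} (4 elements).


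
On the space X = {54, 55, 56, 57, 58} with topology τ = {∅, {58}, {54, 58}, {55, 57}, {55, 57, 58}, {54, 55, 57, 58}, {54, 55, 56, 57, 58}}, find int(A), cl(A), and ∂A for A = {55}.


int(A) = ∅, cl(A) = {55, 56, 57}, ∂A = {55, 56, 57}.

Closed sets in (X, τ) are complements of opens:
  closed(X, τ) = {∅, {56}, {54, 56}, {54, 56, 58}, {55, 56, 57}, {54, 55, 56, 57}, {54, 55, 56, 57, 58}}.
int(A) = ⋃ {U ∈ τ : U ⊆ A}. Opens contained in A: ∅.
Taking the union of these: int(A) = ∅.
cl(A) = ⋂ {C closed : A ⊆ C}. Closed sets containing A: {55, 56, 57}, {54, 55, 56, 57}, {54, 55, 56, 57, 58}.
Intersecting these: cl(A) = {55, 56, 57}.
∂A = cl(A) ∖ int(A) = {55, 56, 57} ∖ ∅ = {55, 56, 57}.


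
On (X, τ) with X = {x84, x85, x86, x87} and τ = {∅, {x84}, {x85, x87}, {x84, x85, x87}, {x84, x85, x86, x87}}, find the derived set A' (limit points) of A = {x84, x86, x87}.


A' = {x85, x86}

For each x ∈ X, list the open sets U ∈ τ with x ∈ U, then check whether U ∩ (A ∖ {x}) ≠ ∅ for every such U.
  x = x84: open {x84} ∋ x has {x84} ∩ (A ∖ {x84}) = ∅, so x is NOT a limit point.
  x = x85: opens ∋ x are {x85, x87}, {x84, x85, x87}, {x84, x85, x86, x87}; each meets A ∖ {x85}, so x IS a limit point.
  x = x86: opens ∋ x are {x84, x85, x86, x87}; each meets A ∖ {x86}, so x IS a limit point.
  x = x87: open {x85, x87} ∋ x has {x85, x87} ∩ (A ∖ {x87}) = ∅, so x is NOT a limit point.
Collecting: A' = {x85, x86}.


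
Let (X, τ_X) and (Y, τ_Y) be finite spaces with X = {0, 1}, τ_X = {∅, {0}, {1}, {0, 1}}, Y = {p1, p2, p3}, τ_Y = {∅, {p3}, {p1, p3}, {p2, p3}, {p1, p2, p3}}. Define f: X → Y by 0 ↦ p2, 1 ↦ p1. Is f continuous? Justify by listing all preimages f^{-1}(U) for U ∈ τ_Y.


f IS continuous.

Compute f^{-1}(U) for each U ∈ τ_Y:
  U = ∅: f^{-1}(U) = ∅ ∈ τ_X ✓.
  U = {p3}: f^{-1}(U) = ∅ ∈ τ_X ✓.
  U = {p1, p3}: f^{-1}(U) = {1} ∈ τ_X ✓.
  U = {p2, p3}: f^{-1}(U) = {0} ∈ τ_X ✓.
  U = {p1, p2, p3}: f^{-1}(U) = {0, 1} ∈ τ_X ✓.
Every preimage lies in τ_X, so f IS continuous.


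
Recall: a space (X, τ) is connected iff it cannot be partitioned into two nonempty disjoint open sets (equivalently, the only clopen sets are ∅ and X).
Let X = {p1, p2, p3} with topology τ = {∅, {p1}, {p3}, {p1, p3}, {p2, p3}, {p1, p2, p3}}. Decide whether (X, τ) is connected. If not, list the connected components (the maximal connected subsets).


(X, τ) is disconnected; components = [{p1}, {p2, p3}].

Find clopen sets (U ∈ τ with X ∖ U ∈ τ):
  U = ∅, X ∖ U = {p1, p2, p3} — both open, so U is clopen.
  U = {p1}, X ∖ U = {p2, p3} — both open, so U is clopen.
  U = {p2, p3}, X ∖ U = {p1} — both open, so U is clopen.
  U = {p1, p2, p3}, X ∖ U = ∅ — both open, so U is clopen.
Nontrivial clopen(s) exist: e.g. {p2, p3}. So (X, τ) is disconnected.
Compute connected components by grouping points that agree on all clopens:
  component: {p1}
  component: {p2, p3}


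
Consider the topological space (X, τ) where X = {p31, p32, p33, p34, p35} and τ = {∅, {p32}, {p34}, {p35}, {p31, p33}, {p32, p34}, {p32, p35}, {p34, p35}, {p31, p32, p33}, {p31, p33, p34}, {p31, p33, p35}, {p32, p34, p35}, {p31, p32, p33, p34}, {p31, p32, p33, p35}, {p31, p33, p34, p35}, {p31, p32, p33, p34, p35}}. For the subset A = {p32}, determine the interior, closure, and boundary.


int(A) = {p32}, cl(A) = {p32}, ∂A = ∅.

Closed sets in (X, τ) are complements of opens:
  closed(X, τ) = {∅, {p32}, {p34}, {p35}, {p31, p33}, {p32, p34}, {p32, p35}, {p34, p35}, {p31, p32, p33}, {p31, p33, p34}, {p31, p33, p35}, {p32, p34, p35}, {p31, p32, p33, p34}, {p31, p32, p33, p35}, {p31, p33, p34, p35}, {p31, p32, p33, p34, p35}}.
int(A) = ⋃ {U ∈ τ : U ⊆ A}. Opens contained in A: ∅, {p32}.
Taking the union of these: int(A) = {p32}.
cl(A) = ⋂ {C closed : A ⊆ C}. Closed sets containing A: {p32}, {p32, p34}, {p32, p35}, {p31, p32, p33}, {p32, p34, p35}, {p31, p32, p33, p34}, {p31, p32, p33, p35}, {p31, p32, p33, p34, p35}.
Intersecting these: cl(A) = {p32}.
∂A = cl(A) ∖ int(A) = {p32} ∖ {p32} = ∅.


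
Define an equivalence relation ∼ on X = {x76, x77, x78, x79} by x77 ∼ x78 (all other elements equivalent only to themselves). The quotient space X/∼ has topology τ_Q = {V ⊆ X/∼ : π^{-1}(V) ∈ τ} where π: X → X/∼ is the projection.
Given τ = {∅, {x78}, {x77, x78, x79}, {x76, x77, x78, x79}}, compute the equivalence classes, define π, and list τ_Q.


X/∼ = {[x76], [x77=x78], [x79]}; |τ_Q| = 3.

Equivalence classes: [x76], [x77=x78], [x79].
Quotient map π: X → X/∼ sends x76 ↦ [x76], x77 ↦ [x77=x78], x78 ↦ [x77=x78], x79 ↦ [x79].
For each subset V ⊆ X/∼, compute π^{-1}(V) ⊆ X and check whether π^{-1}(V) ∈ τ. V is open in τ_Q iff π^{-1}(V) ∈ τ.
  V = {}: π^{-1}(V) = ∅ ∈ τ ✓.
  V = {[x76]}: π^{-1}(V) = {x76} ∉ τ ✗.
  V = {[x77=x78]}: π^{-1}(V) = {x77, x78} ∉ τ ✗.
  V = {[x76], [x77=x78]}: π^{-1}(V) = {x76, x77, x78} ∉ τ ✗.
  V = {[x79]}: π^{-1}(V) = {x79} ∉ τ ✗.
  V = {[x76], [x79]}: π^{-1}(V) = {x76, x79} ∉ τ ✗.
  V = {[x77=x78], [x79]}: π^{-1}(V) = {x77, x78, x79} ∈ τ ✓.
  V = {[x76], [x77=x78], [x79]}: π^{-1}(V) = {x76, x77, x78, x79} ∈ τ ✓.
Open sets in the quotient: τ_Q = {{}, {[x77=x78], [x79]}, {[x76], [x77=x78], [x79]}} (3 elements).


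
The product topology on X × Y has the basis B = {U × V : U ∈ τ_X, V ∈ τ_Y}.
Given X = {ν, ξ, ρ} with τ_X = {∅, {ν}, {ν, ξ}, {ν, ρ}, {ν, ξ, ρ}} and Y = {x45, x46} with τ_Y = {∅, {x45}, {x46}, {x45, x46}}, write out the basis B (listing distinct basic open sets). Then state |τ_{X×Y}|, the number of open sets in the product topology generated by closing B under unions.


Basis B = {∅ × ∅, {ν} × {x45}, {ν} × {x46}, {ν} × {x45, x46}, {ν, ξ} × {x45}, {ν, ρ} × {x45}, {ν, ξ} × {x46}, {ν, ρ} × {x46}, {ν, ξ, ρ} × {x45}, {ν, ξ, ρ} × {x46}, {ν, ξ} × {x45, x46}, {ν, ρ} × {x45, x46}, {ν, ξ, ρ} × {x45, x46}}; |τ_{X×Y}| = 25.

Enumerate products U × V with U ∈ τ_X, V ∈ τ_Y (deduplicated):
  ∅ × ∅ = {} (∅)
  {ν} × {x45} = {(ν,x45)}
  {ν} × {x46} = {(ν,x46)}
  {ν} × {x45, x46} = {(ν,x45), (ν,x46)}
  {ν, ξ} × {x45} = {(ν,x45), (ξ,x45)}
  {ν, ρ} × {x45} = {(ν,x45), (ρ,x45)}
  {ν, ξ} × {x46} = {(ν,x46), (ξ,x46)}
  {ν, ρ} × {x46} = {(ν,x46), (ρ,x46)}
  {ν, ξ, ρ} × {x45} = {(ν,x45), (ξ,x45), (ρ,x45)}
  {ν, ξ, ρ} × {x46} = {(ν,x46), (ξ,x46), (ρ,x46)}
  {ν, ξ} × {x45, x46} = {(ν,x45), (ν,x46), (ξ,x45), (ξ,x46)}
  {ν, ρ} × {x45, x46} = {(ν,x45), (ν,x46), (ρ,x45), (ρ,x46)}
  {ν, ξ, ρ} × {x45, x46} = {(ν,x45), (ν,x46), (ξ,x45), (ξ,x46), (ρ,x45), (ρ,x46)}
These 13 distinct sets form the basis B.
Close under arbitrary unions to get τ_{X×Y}; counting gives |τ_{X×Y}| = 25.


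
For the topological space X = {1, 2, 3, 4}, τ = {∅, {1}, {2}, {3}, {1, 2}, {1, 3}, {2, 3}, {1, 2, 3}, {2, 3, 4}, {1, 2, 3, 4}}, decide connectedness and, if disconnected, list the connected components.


(X, τ) is disconnected; components = [{1}, {2, 3, 4}].

Find clopen sets (U ∈ τ with X ∖ U ∈ τ):
  U = ∅, X ∖ U = {1, 2, 3, 4} — both open, so U is clopen.
  U = {1}, X ∖ U = {2, 3, 4} — both open, so U is clopen.
  U = {2, 3, 4}, X ∖ U = {1} — both open, so U is clopen.
  U = {1, 2, 3, 4}, X ∖ U = ∅ — both open, so U is clopen.
Nontrivial clopen(s) exist: e.g. {2, 3, 4}. So (X, τ) is disconnected.
Compute connected components by grouping points that agree on all clopens:
  component: {1}
  component: {2, 3, 4}


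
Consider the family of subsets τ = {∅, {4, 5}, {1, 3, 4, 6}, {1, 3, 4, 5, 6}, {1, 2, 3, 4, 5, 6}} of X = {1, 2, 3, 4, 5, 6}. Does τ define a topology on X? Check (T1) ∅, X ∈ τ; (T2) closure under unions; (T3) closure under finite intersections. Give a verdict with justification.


τ is NOT a topology on X.

Axiom (T1): ∅ ∈ τ? Yes; X ∈ τ? Yes.
Axiom (T2/T3): check pairwise unions and intersections of members of τ.
Counterexample for (T3): {4, 5} ∩ {1, 3, 4, 6} = {4} ∉ τ. Therefore τ is NOT a topology.


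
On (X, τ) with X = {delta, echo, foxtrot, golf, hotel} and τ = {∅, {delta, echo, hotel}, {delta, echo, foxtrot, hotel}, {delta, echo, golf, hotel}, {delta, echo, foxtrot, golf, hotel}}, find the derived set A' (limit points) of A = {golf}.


A' = ∅

For each x ∈ X, list the open sets U ∈ τ with x ∈ U, then check whether U ∩ (A ∖ {x}) ≠ ∅ for every such U.
  x = delta: open {delta, echo, hotel} ∋ x has {delta, echo, hotel} ∩ (A ∖ {delta}) = ∅, so x is NOT a limit point.
  x = echo: open {delta, echo, hotel} ∋ x has {delta, echo, hotel} ∩ (A ∖ {echo}) = ∅, so x is NOT a limit point.
  x = foxtrot: open {delta, echo, foxtrot, hotel} ∋ x has {delta, echo, foxtrot, hotel} ∩ (A ∖ {foxtrot}) = ∅, so x is NOT a limit point.
  x = golf: open {delta, echo, golf, hotel} ∋ x has {delta, echo, golf, hotel} ∩ (A ∖ {golf}) = ∅, so x is NOT a limit point.
  x = hotel: open {delta, echo, hotel} ∋ x has {delta, echo, hotel} ∩ (A ∖ {hotel}) = ∅, so x is NOT a limit point.
Collecting: A' = ∅.


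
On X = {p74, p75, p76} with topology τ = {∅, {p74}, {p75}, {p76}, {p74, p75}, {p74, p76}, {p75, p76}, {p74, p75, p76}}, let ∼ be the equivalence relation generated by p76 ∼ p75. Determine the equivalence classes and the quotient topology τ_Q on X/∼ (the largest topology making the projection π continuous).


X/∼ = {[p74], [p75=p76]}; |τ_Q| = 4.

Equivalence classes: [p74], [p75=p76].
Quotient map π: X → X/∼ sends p74 ↦ [p74], p75 ↦ [p75=p76], p76 ↦ [p75=p76].
For each subset V ⊆ X/∼, compute π^{-1}(V) ⊆ X and check whether π^{-1}(V) ∈ τ. V is open in τ_Q iff π^{-1}(V) ∈ τ.
  V = {}: π^{-1}(V) = ∅ ∈ τ ✓.
  V = {[p74]}: π^{-1}(V) = {p74} ∈ τ ✓.
  V = {[p75=p76]}: π^{-1}(V) = {p75, p76} ∈ τ ✓.
  V = {[p74], [p75=p76]}: π^{-1}(V) = {p74, p75, p76} ∈ τ ✓.
Open sets in the quotient: τ_Q = {{}, {[p74]}, {[p75=p76]}, {[p74], [p75=p76]}} (4 elements).


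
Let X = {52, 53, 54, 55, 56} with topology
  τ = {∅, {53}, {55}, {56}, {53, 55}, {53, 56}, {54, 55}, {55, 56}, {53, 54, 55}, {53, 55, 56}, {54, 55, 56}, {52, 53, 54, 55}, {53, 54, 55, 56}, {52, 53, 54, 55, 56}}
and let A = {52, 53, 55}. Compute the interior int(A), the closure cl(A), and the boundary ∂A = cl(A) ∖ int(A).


int(A) = {53, 55}, cl(A) = {52, 53, 54, 55}, ∂A = {52, 54}.

Closed sets in (X, τ) are complements of opens:
  closed(X, τ) = {∅, {52}, {56}, {52, 53}, {52, 54}, {52, 56}, {52, 53, 54}, {52, 53, 56}, {52, 54, 55}, {52, 54, 56}, {52, 53, 54, 55}, {52, 53, 54, 56}, {52, 54, 55, 56}, {52, 53, 54, 55, 56}}.
int(A) = ⋃ {U ∈ τ : U ⊆ A}. Opens contained in A: ∅, {53}, {55}, {53, 55}.
Taking the union of these: int(A) = {53, 55}.
cl(A) = ⋂ {C closed : A ⊆ C}. Closed sets containing A: {52, 53, 54, 55}, {52, 53, 54, 55, 56}.
Intersecting these: cl(A) = {52, 53, 54, 55}.
∂A = cl(A) ∖ int(A) = {52, 53, 54, 55} ∖ {53, 55} = {52, 54}.


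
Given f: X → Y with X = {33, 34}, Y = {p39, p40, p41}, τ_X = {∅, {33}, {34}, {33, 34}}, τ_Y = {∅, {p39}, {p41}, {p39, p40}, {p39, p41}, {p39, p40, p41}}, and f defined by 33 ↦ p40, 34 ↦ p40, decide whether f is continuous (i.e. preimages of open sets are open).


f IS continuous.

Compute f^{-1}(U) for each U ∈ τ_Y:
  U = ∅: f^{-1}(U) = ∅ ∈ τ_X ✓.
  U = {p39}: f^{-1}(U) = ∅ ∈ τ_X ✓.
  U = {p41}: f^{-1}(U) = ∅ ∈ τ_X ✓.
  U = {p39, p40}: f^{-1}(U) = {33, 34} ∈ τ_X ✓.
  U = {p39, p41}: f^{-1}(U) = ∅ ∈ τ_X ✓.
  U = {p39, p40, p41}: f^{-1}(U) = {33, 34} ∈ τ_X ✓.
Every preimage lies in τ_X, so f IS continuous.


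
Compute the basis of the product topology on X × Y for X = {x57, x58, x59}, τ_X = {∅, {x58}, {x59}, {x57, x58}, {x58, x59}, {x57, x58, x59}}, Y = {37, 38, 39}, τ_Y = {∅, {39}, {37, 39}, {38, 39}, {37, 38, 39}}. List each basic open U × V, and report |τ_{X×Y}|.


Basis B = {∅ × ∅, {x58} × {39}, {x59} × {39}, {x57, x58} × {39}, {x58} × {37, 39}, {x58} × {38, 39}, {x58, x59} × {39}, {x59} × {37, 39}, {x59} × {38, 39}, {x57, x58, x59} × {39}, {x58} × {37, 38, 39}, {x59} × {37, 38, 39}, {x57, x58} × {37, 39}, {x57, x58} × {38, 39}, {x58, x59} × {37, 39}, {x58, x59} × {38, 39}, {x57, x58} × {37, 38, 39}, {x57, x58, x59} × {37, 39}, {x57, x58, x59} × {38, 39}, {x58, x59} × {37, 38, 39}, {x57, x58, x59} × {37, 38, 39}}; |τ_{X×Y}| = 70.

Enumerate products U × V with U ∈ τ_X, V ∈ τ_Y (deduplicated):
  ∅ × ∅ = {} (∅)
  {x58} × {39} = {(x58,39)}
  {x59} × {39} = {(x59,39)}
  {x57, x58} × {39} = {(x57,39), (x58,39)}
  {x58} × {37, 39} = {(x58,37), (x58,39)}
  {x58} × {38, 39} = {(x58,38), (x58,39)}
  {x58, x59} × {39} = {(x58,39), (x59,39)}
  {x59} × {37, 39} = {(x59,37), (x59,39)}
  {x59} × {38, 39} = {(x59,38), (x59,39)}
  {x57, x58, x59} × {39} = {(x57,39), (x58,39), (x59,39)}
  {x58} × {37, 38, 39} = {(x58,37), (x58,38), (x58,39)}
  {x59} × {37, 38, 39} = {(x59,37), (x59,38), (x59,39)}
  {x57, x58} × {37, 39} = {(x57,37), (x57,39), (x58,37), (x58,39)}
  {x57, x58} × {38, 39} = {(x57,38), (x57,39), (x58,38), (x58,39)}
  {x58, x59} × {37, 39} = {(x58,37), (x58,39), (x59,37), (x59,39)}
  {x58, x59} × {38, 39} = {(x58,38), (x58,39), (x59,38), (x59,39)}
  {x57, x58} × {37, 38, 39} = {(x57,37), (x57,38), (x57,39), (x58,37), (x58,38), (x58,39)}
  {x57, x58, x59} × {37, 39} = {(x57,37), (x57,39), (x58,37), (x58,39), (x59,37), (x59,39)}
  {x57, x58, x59} × {38, 39} = {(x57,38), (x57,39), (x58,38), (x58,39), (x59,38), (x59,39)}
  {x58, x59} × {37, 38, 39} = {(x58,37), (x58,38), (x58,39), (x59,37), (x59,38), (x59,39)}
  {x57, x58, x59} × {37, 38, 39} = {(x57,37), (x57,38), (x57,39), (x58,37), (x58,38), (x58,39), (x59,37), (x59,38), (x59,39)}
These 21 distinct sets form the basis B.
Close under arbitrary unions to get τ_{X×Y}; counting gives |τ_{X×Y}| = 70.
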